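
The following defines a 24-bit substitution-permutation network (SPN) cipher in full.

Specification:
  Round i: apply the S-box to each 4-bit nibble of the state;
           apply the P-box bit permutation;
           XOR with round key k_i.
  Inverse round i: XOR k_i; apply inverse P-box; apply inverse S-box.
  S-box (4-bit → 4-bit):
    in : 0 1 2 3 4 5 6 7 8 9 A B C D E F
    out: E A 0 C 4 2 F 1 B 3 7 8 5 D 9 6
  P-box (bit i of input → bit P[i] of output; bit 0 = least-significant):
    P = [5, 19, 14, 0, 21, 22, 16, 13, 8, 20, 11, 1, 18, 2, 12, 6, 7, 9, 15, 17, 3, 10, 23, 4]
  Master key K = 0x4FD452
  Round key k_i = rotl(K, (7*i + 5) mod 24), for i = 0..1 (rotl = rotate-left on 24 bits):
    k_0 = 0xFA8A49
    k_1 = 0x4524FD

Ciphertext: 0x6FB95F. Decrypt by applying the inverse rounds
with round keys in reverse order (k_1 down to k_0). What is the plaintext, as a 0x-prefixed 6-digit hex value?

0x0077CC

s_0 = ciphertext = 0x6FB95F
s_1 = InvRound(s_0, k_1) = 0x5D4D79
s_2 = InvRound(s_1, k_0) = 0x0077CC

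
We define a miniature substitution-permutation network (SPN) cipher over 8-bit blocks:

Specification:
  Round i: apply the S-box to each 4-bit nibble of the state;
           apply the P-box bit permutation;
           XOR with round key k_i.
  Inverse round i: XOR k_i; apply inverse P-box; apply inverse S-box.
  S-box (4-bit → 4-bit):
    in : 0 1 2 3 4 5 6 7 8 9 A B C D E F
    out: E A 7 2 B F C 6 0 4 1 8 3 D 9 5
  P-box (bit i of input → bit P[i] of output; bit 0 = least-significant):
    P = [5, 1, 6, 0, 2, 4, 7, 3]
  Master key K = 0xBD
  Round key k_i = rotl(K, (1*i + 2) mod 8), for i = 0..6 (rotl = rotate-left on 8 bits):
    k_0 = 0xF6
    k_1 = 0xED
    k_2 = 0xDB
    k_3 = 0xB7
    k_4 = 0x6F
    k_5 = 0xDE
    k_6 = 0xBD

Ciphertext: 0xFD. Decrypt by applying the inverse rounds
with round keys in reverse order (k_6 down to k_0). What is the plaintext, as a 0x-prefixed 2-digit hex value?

s_0 = ciphertext = 0xFD
s_1 = InvRound(s_0, k_6) = 0x89
s_2 = InvRound(s_1, k_5) = 0xC0
s_3 = InvRound(s_2, k_4) = 0xD4
s_4 = InvRound(s_3, k_3) = 0x85
s_5 = InvRound(s_4, k_2) = 0x47
s_6 = InvRound(s_5, k_1) = 0x6C
s_7 = InvRound(s_6, k_0) = 0x03

0x03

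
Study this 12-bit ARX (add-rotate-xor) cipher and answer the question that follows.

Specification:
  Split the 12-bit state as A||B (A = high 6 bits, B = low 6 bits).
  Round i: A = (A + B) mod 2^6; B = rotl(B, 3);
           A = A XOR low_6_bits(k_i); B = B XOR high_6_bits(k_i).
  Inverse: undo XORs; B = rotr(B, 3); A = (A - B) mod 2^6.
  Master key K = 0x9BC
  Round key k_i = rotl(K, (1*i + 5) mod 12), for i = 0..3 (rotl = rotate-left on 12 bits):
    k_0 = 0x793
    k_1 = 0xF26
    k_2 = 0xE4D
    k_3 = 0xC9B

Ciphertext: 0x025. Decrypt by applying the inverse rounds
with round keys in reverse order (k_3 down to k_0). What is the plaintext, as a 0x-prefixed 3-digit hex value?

0x197

s_0 = ciphertext = 0x025
s_1 = InvRound(s_0, k_3) = 0x87A
s_2 = InvRound(s_1, k_2) = 0x518
s_3 = InvRound(s_2, k_1) = 0x3A4
s_4 = InvRound(s_3, k_0) = 0x197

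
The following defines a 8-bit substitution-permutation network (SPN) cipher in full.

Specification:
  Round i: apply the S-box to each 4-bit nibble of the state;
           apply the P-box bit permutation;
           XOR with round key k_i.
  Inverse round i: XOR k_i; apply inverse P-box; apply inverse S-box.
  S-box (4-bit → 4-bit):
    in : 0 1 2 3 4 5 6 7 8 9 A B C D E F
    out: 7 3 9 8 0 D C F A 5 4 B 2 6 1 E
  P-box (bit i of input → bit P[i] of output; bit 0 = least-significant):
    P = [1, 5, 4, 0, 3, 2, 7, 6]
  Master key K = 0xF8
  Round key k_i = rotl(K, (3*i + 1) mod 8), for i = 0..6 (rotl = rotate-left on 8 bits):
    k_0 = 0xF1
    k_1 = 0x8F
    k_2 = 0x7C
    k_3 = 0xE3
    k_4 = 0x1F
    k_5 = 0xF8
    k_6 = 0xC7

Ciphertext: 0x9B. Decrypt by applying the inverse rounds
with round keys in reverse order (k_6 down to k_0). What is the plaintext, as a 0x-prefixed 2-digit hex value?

s_0 = ciphertext = 0x9B
s_1 = InvRound(s_0, k_6) = 0xBA
s_2 = InvRound(s_1, k_5) = 0x3E
s_3 = InvRound(s_2, k_4) = 0x48
s_4 = InvRound(s_3, k_3) = 0x9B
s_5 = InvRound(s_4, k_2) = 0xFB
s_6 = InvRound(s_5, k_1) = 0x8D
s_7 = InvRound(s_6, k_0) = 0xBD

0xBD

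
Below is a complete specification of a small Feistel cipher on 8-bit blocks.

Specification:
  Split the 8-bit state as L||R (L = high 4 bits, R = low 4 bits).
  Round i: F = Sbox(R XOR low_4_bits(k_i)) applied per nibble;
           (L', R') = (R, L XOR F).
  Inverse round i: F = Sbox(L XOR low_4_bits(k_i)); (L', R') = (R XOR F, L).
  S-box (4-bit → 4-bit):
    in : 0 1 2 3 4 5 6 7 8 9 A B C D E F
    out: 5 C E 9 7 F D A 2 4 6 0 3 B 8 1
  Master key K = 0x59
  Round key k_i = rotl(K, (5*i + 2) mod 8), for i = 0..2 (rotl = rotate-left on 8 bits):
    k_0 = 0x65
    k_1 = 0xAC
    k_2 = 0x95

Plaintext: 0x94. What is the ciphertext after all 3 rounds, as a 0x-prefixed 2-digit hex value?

0x0A

s_0 = plaintext = 0x94
s_1 = Round(s_0, k_0) = 0x45
s_2 = Round(s_1, k_1) = 0x50
s_3 = Round(s_2, k_2) = 0x0A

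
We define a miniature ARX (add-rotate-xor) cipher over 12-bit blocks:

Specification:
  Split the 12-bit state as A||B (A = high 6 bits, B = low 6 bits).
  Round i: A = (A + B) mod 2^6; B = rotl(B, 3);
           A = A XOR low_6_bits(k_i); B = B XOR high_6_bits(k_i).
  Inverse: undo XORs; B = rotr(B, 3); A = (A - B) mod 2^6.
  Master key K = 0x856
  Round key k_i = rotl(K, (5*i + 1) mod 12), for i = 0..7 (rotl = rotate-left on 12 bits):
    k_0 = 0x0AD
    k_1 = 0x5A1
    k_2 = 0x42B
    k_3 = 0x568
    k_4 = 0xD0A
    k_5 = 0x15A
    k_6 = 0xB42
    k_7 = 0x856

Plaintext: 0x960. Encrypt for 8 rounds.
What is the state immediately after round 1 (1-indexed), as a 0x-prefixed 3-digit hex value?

s_0 = plaintext = 0x960
s_1 = Round(s_0, k_0) = 0xA06
s_2 = Round(s_1, k_1) = 0x3E6
s_3 = Round(s_2, k_2) = 0x7A4
s_4 = Round(s_3, k_3) = 0xAB1
s_5 = Round(s_4, k_4) = 0x47A
s_6 = Round(s_5, k_5) = 0x452
s_7 = Round(s_6, k_6) = 0x87F
s_8 = Round(s_7, k_7) = 0xD9E

0xA06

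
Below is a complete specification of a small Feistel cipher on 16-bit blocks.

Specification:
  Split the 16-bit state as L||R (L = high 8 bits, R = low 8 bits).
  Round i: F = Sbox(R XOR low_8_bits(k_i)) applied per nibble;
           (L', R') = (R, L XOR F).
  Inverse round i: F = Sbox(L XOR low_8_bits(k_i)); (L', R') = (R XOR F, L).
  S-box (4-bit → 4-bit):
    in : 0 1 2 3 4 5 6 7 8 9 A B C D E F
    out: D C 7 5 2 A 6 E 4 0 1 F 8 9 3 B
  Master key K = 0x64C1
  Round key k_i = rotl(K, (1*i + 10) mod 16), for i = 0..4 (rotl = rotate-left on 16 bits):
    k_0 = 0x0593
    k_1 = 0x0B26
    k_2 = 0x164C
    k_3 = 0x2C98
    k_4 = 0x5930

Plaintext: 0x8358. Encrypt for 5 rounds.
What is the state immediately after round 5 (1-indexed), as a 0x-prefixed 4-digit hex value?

0x9A77

s_0 = plaintext = 0x8358
s_1 = Round(s_0, k_0) = 0x580C
s_2 = Round(s_1, k_1) = 0x0C29
s_3 = Round(s_2, k_2) = 0x2966
s_4 = Round(s_3, k_3) = 0x669A
s_5 = Round(s_4, k_4) = 0x9A77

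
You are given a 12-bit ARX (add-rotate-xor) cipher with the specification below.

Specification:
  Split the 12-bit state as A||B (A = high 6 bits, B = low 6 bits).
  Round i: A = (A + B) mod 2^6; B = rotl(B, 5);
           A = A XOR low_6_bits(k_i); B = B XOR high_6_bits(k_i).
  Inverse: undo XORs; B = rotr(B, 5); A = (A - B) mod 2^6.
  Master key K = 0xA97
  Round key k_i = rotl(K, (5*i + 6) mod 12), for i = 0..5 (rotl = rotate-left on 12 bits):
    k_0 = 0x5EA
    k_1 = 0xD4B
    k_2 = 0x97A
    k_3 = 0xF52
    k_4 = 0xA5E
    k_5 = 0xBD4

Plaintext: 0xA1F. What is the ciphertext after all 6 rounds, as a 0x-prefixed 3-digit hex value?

0xD8E

s_0 = plaintext = 0xA1F
s_1 = Round(s_0, k_0) = 0xB78
s_2 = Round(s_1, k_1) = 0xBA9
s_3 = Round(s_2, k_2) = 0xB51
s_4 = Round(s_3, k_3) = 0xB15
s_5 = Round(s_4, k_4) = 0x7C3
s_6 = Round(s_5, k_5) = 0xD8E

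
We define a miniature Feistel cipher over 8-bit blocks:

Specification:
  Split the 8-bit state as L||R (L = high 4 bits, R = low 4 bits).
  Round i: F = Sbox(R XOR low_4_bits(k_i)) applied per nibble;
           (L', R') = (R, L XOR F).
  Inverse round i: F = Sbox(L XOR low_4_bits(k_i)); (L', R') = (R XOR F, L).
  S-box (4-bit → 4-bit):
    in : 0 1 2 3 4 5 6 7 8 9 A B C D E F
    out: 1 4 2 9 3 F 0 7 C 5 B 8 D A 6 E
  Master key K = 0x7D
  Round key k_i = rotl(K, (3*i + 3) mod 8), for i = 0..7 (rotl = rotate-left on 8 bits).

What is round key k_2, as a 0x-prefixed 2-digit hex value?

0xFA

K = 0x7D
k_0 = rotl(K, (3*0+3) mod 8) = rotl(K, 3) = 0xEB
k_1 = rotl(K, (3*1+3) mod 8) = rotl(K, 6) = 0x5F
k_2 = rotl(K, (3*2+3) mod 8) = rotl(K, 1) = 0xFA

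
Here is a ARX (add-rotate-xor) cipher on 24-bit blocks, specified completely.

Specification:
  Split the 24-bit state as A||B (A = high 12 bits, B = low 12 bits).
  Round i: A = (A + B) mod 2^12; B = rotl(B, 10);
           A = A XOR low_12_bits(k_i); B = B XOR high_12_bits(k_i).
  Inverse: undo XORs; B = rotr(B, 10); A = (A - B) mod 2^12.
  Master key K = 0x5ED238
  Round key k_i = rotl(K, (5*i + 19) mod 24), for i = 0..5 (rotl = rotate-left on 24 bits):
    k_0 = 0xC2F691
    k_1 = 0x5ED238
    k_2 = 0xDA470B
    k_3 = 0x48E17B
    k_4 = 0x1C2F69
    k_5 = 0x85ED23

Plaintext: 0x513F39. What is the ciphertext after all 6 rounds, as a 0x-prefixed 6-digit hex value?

0x8A3603

s_0 = plaintext = 0x513F39
s_1 = Round(s_0, k_0) = 0x2DDBE1
s_2 = Round(s_1, k_1) = 0xC86315
s_3 = Round(s_2, k_2) = 0x890961
s_4 = Round(s_3, k_3) = 0x08A2D6
s_5 = Round(s_4, k_4) = 0xC09977
s_6 = Round(s_5, k_5) = 0x8A3603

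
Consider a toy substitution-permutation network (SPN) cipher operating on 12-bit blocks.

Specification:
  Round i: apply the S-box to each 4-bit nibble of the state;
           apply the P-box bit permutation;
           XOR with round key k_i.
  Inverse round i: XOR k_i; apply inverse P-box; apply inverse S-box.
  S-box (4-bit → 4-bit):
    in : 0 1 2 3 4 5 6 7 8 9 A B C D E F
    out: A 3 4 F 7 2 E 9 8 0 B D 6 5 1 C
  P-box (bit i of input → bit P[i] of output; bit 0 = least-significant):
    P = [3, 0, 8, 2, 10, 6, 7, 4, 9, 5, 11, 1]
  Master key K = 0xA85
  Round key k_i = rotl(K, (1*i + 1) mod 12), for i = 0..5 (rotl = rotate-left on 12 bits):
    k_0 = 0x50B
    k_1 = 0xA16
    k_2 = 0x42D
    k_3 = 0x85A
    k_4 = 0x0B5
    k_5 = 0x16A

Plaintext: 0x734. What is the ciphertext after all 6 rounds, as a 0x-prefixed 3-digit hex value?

0x385

s_0 = plaintext = 0x734
s_1 = Round(s_0, k_0) = 0x2D0
s_2 = Round(s_1, k_1) = 0x693
s_3 = Round(s_2, k_2) = 0xD02
s_4 = Round(s_3, k_3) = 0x30A
s_5 = Round(s_4, k_4) = 0xACA
s_6 = Round(s_5, k_5) = 0x385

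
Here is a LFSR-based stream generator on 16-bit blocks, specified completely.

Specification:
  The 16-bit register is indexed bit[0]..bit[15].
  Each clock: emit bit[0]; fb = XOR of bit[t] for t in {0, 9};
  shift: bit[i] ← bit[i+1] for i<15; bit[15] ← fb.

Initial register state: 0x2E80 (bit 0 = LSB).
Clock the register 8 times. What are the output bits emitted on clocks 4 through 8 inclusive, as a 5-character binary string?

00001

reg_0 = 0x2E80
clock 1: out=0, reg = 0x9740
clock 2: out=0, reg = 0xCBA0
clock 3: out=0, reg = 0xE5D0
clock 4: out=0, reg = 0x72E8
clock 5: out=0, reg = 0xB974
clock 6: out=0, reg = 0x5CBA
clock 7: out=0, reg = 0x2E5D
clock 8: out=1, reg = 0x172E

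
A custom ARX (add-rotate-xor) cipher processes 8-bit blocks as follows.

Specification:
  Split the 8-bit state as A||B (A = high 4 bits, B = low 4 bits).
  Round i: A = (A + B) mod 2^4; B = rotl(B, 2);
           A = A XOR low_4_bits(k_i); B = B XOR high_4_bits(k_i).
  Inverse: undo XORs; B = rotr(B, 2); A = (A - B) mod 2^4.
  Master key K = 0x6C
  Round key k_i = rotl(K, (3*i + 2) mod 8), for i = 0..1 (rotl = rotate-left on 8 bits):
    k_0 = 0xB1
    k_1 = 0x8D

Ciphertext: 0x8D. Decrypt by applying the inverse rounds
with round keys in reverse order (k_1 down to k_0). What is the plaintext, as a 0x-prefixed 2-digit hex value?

s_0 = ciphertext = 0x8D
s_1 = InvRound(s_0, k_1) = 0x05
s_2 = InvRound(s_1, k_0) = 0x6B

0x6B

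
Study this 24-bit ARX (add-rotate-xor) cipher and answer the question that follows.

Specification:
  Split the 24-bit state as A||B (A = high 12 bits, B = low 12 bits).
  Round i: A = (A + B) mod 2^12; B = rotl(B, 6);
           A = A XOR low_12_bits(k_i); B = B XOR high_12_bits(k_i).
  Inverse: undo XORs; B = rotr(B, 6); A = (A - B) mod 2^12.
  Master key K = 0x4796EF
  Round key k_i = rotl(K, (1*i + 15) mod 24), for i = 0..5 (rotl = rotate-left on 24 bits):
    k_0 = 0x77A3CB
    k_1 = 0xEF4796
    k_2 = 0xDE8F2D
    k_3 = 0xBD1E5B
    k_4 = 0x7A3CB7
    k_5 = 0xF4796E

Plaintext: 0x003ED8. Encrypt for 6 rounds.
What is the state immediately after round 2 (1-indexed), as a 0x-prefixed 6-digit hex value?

0x9C7EB1

s_0 = plaintext = 0x003ED8
s_1 = Round(s_0, k_0) = 0xD10141
s_2 = Round(s_1, k_1) = 0x9C7EB1
s_3 = Round(s_2, k_2) = 0x755192
s_4 = Round(s_3, k_3) = 0x6BCF57
s_5 = Round(s_4, k_4) = 0xAA425E
s_6 = Round(s_5, k_5) = 0x46C8CE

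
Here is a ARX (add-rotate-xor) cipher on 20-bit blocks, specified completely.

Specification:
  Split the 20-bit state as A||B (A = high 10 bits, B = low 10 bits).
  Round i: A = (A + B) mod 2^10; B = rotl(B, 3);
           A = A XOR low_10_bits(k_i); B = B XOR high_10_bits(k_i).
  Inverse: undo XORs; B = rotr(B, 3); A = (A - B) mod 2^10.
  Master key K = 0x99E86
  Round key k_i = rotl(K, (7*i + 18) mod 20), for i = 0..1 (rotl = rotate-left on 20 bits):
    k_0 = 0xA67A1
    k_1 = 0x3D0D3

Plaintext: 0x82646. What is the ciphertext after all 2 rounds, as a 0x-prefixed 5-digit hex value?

s_0 = plaintext = 0x82646
s_1 = Round(s_0, k_0) = 0xFB8AD
s_2 = Round(s_1, k_1) = 0x1219D

0x1219D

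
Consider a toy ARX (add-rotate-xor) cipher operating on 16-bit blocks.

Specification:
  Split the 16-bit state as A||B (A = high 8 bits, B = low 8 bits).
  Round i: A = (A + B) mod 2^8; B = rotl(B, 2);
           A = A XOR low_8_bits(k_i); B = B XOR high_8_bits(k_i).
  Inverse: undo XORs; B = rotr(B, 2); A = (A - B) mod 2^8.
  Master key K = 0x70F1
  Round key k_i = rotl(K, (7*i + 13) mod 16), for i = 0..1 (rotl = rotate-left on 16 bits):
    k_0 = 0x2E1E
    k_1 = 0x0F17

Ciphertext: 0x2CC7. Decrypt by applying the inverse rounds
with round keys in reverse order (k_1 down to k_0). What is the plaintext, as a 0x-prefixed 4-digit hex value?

s_0 = ciphertext = 0x2CC7
s_1 = InvRound(s_0, k_1) = 0x0932
s_2 = InvRound(s_1, k_0) = 0x1007

0x1007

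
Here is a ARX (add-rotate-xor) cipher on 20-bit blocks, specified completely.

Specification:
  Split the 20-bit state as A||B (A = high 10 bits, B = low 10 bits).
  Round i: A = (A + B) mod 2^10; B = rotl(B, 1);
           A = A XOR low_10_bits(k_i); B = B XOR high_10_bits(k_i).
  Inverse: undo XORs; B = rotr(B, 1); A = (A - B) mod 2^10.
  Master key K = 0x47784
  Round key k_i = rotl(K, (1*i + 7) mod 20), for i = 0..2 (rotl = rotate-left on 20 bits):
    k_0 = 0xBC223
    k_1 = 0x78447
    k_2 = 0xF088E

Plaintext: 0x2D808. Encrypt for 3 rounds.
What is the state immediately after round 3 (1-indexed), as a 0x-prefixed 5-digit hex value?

0x75382

s_0 = plaintext = 0x2D808
s_1 = Round(s_0, k_0) = 0xA76E0
s_2 = Round(s_1, k_1) = 0x4E820
s_3 = Round(s_2, k_2) = 0x75382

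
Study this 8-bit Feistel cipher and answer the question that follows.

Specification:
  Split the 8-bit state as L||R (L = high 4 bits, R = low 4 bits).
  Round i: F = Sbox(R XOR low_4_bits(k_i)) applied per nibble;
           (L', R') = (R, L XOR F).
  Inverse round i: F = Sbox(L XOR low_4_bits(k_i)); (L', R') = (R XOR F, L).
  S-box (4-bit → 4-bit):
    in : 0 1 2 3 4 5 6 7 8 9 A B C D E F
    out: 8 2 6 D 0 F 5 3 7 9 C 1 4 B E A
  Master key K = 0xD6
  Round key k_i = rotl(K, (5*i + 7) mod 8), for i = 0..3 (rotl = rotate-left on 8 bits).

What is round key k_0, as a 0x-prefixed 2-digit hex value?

0x6B

K = 0xD6
k_0 = rotl(K, (5*0+7) mod 8) = rotl(K, 7) = 0x6B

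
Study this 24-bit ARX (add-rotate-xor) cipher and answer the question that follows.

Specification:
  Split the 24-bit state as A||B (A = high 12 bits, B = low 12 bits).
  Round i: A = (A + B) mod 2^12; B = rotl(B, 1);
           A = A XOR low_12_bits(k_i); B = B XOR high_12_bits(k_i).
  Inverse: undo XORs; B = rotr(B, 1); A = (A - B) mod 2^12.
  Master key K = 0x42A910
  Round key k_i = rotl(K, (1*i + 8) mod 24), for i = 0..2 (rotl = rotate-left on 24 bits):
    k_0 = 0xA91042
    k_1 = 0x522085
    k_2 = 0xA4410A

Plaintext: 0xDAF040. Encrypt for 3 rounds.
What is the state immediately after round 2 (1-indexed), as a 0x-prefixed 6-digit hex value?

0x73B101

s_0 = plaintext = 0xDAF040
s_1 = Round(s_0, k_0) = 0xDADA11
s_2 = Round(s_1, k_1) = 0x73B101
s_3 = Round(s_2, k_2) = 0x936846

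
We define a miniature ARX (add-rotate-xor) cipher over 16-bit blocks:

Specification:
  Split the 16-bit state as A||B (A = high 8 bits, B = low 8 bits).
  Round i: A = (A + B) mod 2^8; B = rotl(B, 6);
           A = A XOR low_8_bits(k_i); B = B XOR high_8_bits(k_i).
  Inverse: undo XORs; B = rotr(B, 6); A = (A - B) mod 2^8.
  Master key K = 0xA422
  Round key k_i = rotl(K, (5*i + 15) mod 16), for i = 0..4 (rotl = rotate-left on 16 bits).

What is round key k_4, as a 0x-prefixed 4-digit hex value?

0x2115

K = 0xA422
k_0 = rotl(K, (5*0+15) mod 16) = rotl(K, 15) = 0x5211
k_1 = rotl(K, (5*1+15) mod 16) = rotl(K, 4) = 0x422A
k_2 = rotl(K, (5*2+15) mod 16) = rotl(K, 9) = 0x4548
k_3 = rotl(K, (5*3+15) mod 16) = rotl(K, 14) = 0xA908
k_4 = rotl(K, (5*4+15) mod 16) = rotl(K, 3) = 0x2115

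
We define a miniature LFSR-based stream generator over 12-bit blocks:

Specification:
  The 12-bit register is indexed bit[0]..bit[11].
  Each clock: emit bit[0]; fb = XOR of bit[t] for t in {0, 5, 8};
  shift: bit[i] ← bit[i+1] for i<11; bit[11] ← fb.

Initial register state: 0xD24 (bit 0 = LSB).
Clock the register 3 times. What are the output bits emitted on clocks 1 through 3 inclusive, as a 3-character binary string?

001

reg_0 = 0xD24
clock 1: out=0, reg = 0x692
clock 2: out=0, reg = 0x349
clock 3: out=1, reg = 0x1A4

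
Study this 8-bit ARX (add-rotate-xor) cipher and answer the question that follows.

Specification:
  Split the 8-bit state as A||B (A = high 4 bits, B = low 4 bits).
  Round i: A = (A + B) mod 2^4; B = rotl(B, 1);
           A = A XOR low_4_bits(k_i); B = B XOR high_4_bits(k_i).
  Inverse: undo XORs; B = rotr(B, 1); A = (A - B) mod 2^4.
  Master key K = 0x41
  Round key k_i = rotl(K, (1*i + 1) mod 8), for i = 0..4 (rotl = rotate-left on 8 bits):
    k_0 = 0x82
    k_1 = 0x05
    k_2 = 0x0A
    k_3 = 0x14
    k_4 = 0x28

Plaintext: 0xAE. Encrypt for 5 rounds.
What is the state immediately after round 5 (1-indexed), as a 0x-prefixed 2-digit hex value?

0xA5

s_0 = plaintext = 0xAE
s_1 = Round(s_0, k_0) = 0xA5
s_2 = Round(s_1, k_1) = 0xAA
s_3 = Round(s_2, k_2) = 0xE5
s_4 = Round(s_3, k_3) = 0x7B
s_5 = Round(s_4, k_4) = 0xA5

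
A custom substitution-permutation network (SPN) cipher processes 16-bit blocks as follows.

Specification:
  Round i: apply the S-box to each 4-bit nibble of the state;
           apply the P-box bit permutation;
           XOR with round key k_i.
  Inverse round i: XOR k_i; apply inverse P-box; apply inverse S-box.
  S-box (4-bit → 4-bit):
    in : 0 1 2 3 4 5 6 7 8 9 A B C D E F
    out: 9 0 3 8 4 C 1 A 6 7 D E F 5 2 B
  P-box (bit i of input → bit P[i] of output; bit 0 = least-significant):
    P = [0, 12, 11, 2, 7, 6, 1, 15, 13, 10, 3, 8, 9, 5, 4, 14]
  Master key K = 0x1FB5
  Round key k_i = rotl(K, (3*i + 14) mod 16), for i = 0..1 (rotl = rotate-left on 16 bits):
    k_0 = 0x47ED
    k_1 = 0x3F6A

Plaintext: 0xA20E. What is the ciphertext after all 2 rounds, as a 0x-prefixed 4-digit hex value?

s_0 = plaintext = 0xA20E
s_1 = Round(s_0, k_0) = 0xB17D
s_2 = Round(s_1, k_1) = 0xF71B

0xF71B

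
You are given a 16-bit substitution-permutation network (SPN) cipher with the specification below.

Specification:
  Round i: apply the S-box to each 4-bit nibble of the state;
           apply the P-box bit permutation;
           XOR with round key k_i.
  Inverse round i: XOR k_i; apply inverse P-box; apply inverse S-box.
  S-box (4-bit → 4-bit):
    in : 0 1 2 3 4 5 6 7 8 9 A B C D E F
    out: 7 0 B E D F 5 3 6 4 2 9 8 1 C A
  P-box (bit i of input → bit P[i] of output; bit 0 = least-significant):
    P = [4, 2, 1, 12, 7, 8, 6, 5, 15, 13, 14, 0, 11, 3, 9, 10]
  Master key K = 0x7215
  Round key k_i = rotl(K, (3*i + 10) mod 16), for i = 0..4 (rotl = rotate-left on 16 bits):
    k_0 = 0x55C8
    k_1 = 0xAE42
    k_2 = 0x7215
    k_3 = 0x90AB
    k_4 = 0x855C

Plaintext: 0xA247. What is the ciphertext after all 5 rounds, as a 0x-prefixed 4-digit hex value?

s_0 = plaintext = 0xA247
s_1 = Round(s_0, k_0) = 0xF535
s_2 = Round(s_1, k_1) = 0x5B3D
s_3 = Round(s_2, k_2) = 0xFD6C
s_4 = Round(s_3, k_3) = 0x0463
s_5 = Round(s_4, k_4) = 0x5F93

0x5F93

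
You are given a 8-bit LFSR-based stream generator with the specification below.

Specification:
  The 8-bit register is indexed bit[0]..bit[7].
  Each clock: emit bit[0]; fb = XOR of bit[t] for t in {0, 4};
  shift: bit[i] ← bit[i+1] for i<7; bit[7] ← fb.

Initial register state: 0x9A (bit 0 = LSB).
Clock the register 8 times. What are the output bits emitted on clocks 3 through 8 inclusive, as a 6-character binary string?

reg_0 = 0x9A
clock 1: out=0, reg = 0xCD
clock 2: out=1, reg = 0xE6
clock 3: out=0, reg = 0x73
clock 4: out=1, reg = 0x39
clock 5: out=1, reg = 0x1C
clock 6: out=0, reg = 0x8E
clock 7: out=0, reg = 0x47
clock 8: out=1, reg = 0xA3

011001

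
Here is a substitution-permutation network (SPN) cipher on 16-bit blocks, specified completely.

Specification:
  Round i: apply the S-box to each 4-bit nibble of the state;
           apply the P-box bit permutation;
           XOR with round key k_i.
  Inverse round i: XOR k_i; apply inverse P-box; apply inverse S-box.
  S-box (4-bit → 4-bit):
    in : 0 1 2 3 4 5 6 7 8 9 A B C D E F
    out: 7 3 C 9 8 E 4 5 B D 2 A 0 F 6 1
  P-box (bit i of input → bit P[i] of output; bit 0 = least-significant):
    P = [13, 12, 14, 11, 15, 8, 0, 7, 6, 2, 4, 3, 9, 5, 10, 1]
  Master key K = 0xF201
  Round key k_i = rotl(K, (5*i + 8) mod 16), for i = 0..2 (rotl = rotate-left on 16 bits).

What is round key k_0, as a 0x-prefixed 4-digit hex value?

K = 0xF201
k_0 = rotl(K, (5*0+8) mod 16) = rotl(K, 8) = 0x01F2

0x01F2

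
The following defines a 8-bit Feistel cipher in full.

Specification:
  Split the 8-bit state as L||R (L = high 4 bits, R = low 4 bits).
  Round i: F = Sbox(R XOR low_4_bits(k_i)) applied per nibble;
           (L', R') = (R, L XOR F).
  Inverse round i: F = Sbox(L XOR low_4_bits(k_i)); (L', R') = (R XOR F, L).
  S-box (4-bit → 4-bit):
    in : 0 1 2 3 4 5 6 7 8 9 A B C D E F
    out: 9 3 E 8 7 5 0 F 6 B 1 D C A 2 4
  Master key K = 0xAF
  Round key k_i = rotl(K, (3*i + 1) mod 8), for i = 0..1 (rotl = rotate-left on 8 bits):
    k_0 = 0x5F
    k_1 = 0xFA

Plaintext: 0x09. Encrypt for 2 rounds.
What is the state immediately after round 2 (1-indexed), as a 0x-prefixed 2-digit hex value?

s_0 = plaintext = 0x09
s_1 = Round(s_0, k_0) = 0x90
s_2 = Round(s_1, k_1) = 0x08

0x08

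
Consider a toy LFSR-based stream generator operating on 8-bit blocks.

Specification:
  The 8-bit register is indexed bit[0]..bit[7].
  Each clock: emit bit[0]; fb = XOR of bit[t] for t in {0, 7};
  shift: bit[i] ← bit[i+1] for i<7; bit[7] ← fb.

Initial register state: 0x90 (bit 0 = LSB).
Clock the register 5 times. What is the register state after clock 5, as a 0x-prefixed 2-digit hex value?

0x7C

reg_0 = 0x90
clock 1: out=0, reg = 0xC8
clock 2: out=0, reg = 0xE4
clock 3: out=0, reg = 0xF2
clock 4: out=0, reg = 0xF9
clock 5: out=1, reg = 0x7C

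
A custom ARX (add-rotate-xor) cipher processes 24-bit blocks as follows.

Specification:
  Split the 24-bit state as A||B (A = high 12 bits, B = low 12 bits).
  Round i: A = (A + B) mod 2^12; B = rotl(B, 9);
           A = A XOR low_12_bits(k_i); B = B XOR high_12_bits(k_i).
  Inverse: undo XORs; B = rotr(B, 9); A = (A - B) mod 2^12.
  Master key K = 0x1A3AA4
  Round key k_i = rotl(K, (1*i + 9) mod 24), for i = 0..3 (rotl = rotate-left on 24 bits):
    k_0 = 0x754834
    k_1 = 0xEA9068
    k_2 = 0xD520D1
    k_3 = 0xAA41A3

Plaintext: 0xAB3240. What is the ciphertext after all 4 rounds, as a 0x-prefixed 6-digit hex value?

s_0 = plaintext = 0xAB3240
s_1 = Round(s_0, k_0) = 0x4C771C
s_2 = Round(s_1, k_1) = 0xB8B64A
s_3 = Round(s_2, k_2) = 0x10499B
s_4 = Round(s_3, k_3) = 0xB3CD97

0xB3CD97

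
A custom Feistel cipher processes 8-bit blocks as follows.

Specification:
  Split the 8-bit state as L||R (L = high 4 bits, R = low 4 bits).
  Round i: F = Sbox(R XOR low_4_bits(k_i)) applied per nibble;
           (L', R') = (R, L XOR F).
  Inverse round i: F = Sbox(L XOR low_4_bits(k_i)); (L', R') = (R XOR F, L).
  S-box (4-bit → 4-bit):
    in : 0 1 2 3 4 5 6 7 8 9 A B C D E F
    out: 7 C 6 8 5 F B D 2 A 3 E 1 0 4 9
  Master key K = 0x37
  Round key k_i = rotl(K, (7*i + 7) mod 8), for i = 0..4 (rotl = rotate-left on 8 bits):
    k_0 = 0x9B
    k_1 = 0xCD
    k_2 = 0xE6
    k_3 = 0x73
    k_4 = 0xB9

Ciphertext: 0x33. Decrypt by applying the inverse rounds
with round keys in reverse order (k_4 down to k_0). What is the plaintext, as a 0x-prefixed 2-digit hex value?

0x7B

s_0 = ciphertext = 0x33
s_1 = InvRound(s_0, k_4) = 0x03
s_2 = InvRound(s_1, k_3) = 0xB0
s_3 = InvRound(s_2, k_2) = 0x0B
s_4 = InvRound(s_3, k_1) = 0xB0
s_5 = InvRound(s_4, k_0) = 0x7B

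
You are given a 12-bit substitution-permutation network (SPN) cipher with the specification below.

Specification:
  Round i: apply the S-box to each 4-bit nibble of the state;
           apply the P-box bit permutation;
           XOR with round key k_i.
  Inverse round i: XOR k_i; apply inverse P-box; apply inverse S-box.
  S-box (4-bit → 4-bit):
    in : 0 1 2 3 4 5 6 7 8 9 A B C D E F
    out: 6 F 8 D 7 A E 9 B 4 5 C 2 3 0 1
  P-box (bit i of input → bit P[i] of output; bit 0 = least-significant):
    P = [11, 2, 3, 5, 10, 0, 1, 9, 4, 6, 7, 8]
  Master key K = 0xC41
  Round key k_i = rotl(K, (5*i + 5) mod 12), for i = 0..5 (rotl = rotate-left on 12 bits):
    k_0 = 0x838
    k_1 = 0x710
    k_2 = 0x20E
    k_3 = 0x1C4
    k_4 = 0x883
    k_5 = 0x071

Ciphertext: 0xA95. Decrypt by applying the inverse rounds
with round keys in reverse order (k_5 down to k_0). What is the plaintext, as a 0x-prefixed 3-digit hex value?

0x9CB

s_0 = ciphertext = 0xA95
s_1 = InvRound(s_0, k_5) = 0x028
s_2 = InvRound(s_1, k_4) = 0x903
s_3 = InvRound(s_2, k_3) = 0x00D
s_4 = InvRound(s_3, k_2) = 0xE6E
s_5 = InvRound(s_4, k_1) = 0x891
s_6 = InvRound(s_5, k_0) = 0x9CB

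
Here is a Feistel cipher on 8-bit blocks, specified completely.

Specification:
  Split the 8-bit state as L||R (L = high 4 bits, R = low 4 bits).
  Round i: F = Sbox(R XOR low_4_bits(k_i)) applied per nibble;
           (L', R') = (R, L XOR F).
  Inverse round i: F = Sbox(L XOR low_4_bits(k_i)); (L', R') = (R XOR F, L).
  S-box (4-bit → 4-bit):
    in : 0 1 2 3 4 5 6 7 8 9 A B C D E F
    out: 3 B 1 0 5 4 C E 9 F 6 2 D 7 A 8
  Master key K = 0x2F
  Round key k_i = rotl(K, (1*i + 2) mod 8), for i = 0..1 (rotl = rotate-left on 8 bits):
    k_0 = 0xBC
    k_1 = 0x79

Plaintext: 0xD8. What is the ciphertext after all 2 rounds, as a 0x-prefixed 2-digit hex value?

0x83

s_0 = plaintext = 0xD8
s_1 = Round(s_0, k_0) = 0x88
s_2 = Round(s_1, k_1) = 0x83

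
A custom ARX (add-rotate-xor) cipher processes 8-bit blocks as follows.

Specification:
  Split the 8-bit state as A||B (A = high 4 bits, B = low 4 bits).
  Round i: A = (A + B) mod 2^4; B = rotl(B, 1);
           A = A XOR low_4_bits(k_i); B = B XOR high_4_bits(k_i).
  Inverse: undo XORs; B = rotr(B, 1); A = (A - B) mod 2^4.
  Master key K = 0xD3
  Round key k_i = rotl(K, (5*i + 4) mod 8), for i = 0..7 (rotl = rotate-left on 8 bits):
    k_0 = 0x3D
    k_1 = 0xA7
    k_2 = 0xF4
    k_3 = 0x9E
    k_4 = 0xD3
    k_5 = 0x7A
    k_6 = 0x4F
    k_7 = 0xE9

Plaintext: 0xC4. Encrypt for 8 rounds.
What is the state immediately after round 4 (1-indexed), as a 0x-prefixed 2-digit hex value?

s_0 = plaintext = 0xC4
s_1 = Round(s_0, k_0) = 0xDB
s_2 = Round(s_1, k_1) = 0xFD
s_3 = Round(s_2, k_2) = 0x84
s_4 = Round(s_3, k_3) = 0x21
s_5 = Round(s_4, k_4) = 0x0F
s_6 = Round(s_5, k_5) = 0x58
s_7 = Round(s_6, k_6) = 0x25
s_8 = Round(s_7, k_7) = 0xE4

0x21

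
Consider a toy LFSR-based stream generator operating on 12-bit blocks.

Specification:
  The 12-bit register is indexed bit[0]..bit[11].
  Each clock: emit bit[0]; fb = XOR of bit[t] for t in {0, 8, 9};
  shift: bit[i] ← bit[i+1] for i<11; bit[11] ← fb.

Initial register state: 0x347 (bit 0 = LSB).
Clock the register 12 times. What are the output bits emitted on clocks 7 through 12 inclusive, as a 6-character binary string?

reg_0 = 0x347
clock 1: out=1, reg = 0x9A3
clock 2: out=1, reg = 0x4D1
clock 3: out=1, reg = 0xA68
clock 4: out=0, reg = 0xD34
clock 5: out=0, reg = 0xE9A
clock 6: out=0, reg = 0xF4D
clock 7: out=1, reg = 0xFA6
clock 8: out=0, reg = 0x7D3
clock 9: out=1, reg = 0xBE9
clock 10: out=1, reg = 0xDF4
clock 11: out=0, reg = 0xEFA
clock 12: out=0, reg = 0xF7D

101100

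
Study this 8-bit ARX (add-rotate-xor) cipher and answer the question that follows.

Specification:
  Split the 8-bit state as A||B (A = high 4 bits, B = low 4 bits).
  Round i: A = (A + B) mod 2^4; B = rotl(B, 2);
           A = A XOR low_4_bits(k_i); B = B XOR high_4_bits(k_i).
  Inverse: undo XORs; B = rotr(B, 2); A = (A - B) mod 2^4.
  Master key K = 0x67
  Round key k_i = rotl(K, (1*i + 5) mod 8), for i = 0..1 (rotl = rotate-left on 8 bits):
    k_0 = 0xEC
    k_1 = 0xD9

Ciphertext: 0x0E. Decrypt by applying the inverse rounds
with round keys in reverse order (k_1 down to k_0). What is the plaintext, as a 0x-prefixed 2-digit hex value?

0x98

s_0 = ciphertext = 0x0E
s_1 = InvRound(s_0, k_1) = 0xDC
s_2 = InvRound(s_1, k_0) = 0x98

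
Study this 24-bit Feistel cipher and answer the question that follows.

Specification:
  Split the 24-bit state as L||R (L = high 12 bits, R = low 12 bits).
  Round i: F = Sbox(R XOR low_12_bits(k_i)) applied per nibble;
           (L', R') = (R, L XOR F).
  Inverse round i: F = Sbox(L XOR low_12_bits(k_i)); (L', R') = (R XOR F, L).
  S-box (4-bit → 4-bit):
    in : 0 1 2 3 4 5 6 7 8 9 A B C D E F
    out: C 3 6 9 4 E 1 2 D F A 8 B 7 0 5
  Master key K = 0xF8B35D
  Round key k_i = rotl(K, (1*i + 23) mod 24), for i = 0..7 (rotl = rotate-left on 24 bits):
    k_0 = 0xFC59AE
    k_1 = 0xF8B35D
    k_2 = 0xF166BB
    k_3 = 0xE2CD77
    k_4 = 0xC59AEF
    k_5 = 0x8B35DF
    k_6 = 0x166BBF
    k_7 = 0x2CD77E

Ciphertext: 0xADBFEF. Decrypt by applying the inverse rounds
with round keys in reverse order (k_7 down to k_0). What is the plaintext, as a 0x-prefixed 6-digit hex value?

0xBCAB3B

s_0 = ciphertext = 0xADBFEF
s_1 = InvRound(s_0, k_7) = 0x841ADB
s_2 = InvRound(s_1, k_6) = 0x38B841
s_3 = InvRound(s_2, k_5) = 0x9A538B
s_4 = InvRound(s_3, k_4) = 0xAC19A5
s_5 = InvRound(s_4, k_3) = 0xB24AC1
s_6 = InvRound(s_5, k_2) = 0xD34B24
s_7 = InvRound(s_6, k_1) = 0xB3BD34
s_8 = InvRound(s_7, k_0) = 0xBCAB3B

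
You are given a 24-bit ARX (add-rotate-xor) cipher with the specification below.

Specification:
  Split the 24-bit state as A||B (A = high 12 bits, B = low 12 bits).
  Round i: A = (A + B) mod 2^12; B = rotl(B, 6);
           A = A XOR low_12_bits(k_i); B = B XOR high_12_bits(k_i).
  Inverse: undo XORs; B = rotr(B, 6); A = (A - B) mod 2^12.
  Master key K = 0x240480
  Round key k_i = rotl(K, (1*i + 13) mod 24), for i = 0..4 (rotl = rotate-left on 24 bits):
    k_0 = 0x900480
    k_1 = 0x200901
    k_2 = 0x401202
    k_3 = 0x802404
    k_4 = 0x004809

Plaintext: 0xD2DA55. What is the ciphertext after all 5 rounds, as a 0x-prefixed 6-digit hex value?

s_0 = plaintext = 0xD2DA55
s_1 = Round(s_0, k_0) = 0x302C69
s_2 = Round(s_1, k_1) = 0x66A871
s_3 = Round(s_2, k_2) = 0xCD9860
s_4 = Round(s_3, k_3) = 0x13D023
s_5 = Round(s_4, k_4) = 0x9698C4

0x9698C4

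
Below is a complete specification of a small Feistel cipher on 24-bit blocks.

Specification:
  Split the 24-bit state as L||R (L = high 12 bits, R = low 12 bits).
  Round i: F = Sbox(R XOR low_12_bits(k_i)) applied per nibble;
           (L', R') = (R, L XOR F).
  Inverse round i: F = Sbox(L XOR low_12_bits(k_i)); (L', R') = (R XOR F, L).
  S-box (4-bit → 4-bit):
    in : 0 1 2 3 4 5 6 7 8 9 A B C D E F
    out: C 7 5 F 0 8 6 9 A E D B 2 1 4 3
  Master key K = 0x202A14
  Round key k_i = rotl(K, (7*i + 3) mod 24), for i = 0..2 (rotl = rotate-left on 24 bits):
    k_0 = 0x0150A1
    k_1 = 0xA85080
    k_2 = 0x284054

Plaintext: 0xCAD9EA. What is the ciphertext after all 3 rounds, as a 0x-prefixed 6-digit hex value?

s_0 = plaintext = 0xCAD9EA
s_1 = Round(s_0, k_0) = 0x9EA2A6
s_2 = Round(s_1, k_1) = 0x2A6CBC
s_3 = Round(s_2, k_2) = 0xCBC0EC

0xCBC0EC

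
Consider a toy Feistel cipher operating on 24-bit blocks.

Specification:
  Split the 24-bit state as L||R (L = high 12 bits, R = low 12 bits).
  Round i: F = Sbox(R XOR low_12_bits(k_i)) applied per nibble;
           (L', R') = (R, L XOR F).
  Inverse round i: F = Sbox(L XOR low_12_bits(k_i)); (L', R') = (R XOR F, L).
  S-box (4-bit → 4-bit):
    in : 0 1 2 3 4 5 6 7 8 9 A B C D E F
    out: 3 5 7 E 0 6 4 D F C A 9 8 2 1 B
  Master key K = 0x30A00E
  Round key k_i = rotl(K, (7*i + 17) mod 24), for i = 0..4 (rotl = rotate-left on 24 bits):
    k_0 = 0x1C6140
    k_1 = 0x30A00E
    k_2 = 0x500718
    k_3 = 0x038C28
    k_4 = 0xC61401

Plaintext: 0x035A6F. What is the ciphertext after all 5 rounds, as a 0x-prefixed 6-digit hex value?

0x5F8922

s_0 = plaintext = 0x035A6F
s_1 = Round(s_0, k_0) = 0xA6F94E
s_2 = Round(s_1, k_1) = 0x94E66C
s_3 = Round(s_2, k_2) = 0x66CC9E
s_4 = Round(s_3, k_3) = 0xC9E5F8
s_5 = Round(s_4, k_4) = 0x5F8922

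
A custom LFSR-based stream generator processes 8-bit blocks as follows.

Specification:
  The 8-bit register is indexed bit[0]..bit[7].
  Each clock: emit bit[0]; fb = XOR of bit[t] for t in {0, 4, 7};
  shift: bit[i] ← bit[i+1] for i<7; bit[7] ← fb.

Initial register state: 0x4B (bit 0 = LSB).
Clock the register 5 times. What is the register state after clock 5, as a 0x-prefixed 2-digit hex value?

0xAA

reg_0 = 0x4B
clock 1: out=1, reg = 0xA5
clock 2: out=1, reg = 0x52
clock 3: out=0, reg = 0xA9
clock 4: out=1, reg = 0x54
clock 5: out=0, reg = 0xAA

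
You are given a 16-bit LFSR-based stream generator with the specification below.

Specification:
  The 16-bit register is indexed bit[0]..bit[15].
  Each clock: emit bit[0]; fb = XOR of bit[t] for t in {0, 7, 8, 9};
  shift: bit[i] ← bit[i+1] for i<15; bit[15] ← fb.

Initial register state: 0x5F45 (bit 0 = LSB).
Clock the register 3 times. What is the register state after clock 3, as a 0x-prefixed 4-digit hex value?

reg_0 = 0x5F45
clock 1: out=1, reg = 0xAFA2
clock 2: out=0, reg = 0xD7D1
clock 3: out=1, reg = 0x6BE8

0x6BE8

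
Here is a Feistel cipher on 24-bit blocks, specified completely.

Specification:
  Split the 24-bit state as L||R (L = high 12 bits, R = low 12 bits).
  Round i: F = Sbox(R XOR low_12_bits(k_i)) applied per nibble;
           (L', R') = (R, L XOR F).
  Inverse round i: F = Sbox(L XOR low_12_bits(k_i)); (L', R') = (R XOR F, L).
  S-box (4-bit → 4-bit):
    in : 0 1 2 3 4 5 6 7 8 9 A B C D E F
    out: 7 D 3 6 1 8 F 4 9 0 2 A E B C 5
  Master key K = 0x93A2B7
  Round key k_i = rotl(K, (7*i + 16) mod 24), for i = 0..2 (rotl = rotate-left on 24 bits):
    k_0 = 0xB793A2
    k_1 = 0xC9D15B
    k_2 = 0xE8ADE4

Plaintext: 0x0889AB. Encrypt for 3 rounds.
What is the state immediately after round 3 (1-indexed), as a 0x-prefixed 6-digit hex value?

s_0 = plaintext = 0x0889AB
s_1 = Round(s_0, k_0) = 0x9AB2F8
s_2 = Round(s_1, k_1) = 0x2F8F8D
s_3 = Round(s_2, k_2) = 0xF8D108

0xF8D108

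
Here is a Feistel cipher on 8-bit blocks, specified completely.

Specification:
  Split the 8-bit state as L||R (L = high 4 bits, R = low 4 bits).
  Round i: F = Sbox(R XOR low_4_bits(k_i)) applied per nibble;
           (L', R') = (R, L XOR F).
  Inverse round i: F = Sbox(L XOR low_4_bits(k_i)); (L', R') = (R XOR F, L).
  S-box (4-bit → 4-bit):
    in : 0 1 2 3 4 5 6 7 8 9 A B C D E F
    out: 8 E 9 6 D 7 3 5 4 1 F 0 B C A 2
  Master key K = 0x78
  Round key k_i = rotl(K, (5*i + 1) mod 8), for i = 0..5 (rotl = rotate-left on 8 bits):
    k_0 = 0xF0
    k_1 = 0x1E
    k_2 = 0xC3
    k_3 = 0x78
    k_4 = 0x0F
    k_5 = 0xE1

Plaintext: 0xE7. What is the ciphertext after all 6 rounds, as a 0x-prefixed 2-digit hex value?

0x93

s_0 = plaintext = 0xE7
s_1 = Round(s_0, k_0) = 0x7B
s_2 = Round(s_1, k_1) = 0xB0
s_3 = Round(s_2, k_2) = 0x0D
s_4 = Round(s_3, k_3) = 0xD7
s_5 = Round(s_4, k_4) = 0x79
s_6 = Round(s_5, k_5) = 0x93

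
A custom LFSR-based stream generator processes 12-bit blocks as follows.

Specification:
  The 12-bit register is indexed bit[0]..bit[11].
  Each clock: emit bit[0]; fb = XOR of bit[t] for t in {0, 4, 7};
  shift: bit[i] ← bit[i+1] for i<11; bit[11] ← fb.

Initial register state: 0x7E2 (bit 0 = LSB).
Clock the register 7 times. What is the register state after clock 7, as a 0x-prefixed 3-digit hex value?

reg_0 = 0x7E2
clock 1: out=0, reg = 0xBF1
clock 2: out=1, reg = 0xDF8
clock 3: out=0, reg = 0x6FC
clock 4: out=0, reg = 0x37E
clock 5: out=0, reg = 0x9BF
clock 6: out=1, reg = 0xCDF
clock 7: out=1, reg = 0xE6F

0xE6F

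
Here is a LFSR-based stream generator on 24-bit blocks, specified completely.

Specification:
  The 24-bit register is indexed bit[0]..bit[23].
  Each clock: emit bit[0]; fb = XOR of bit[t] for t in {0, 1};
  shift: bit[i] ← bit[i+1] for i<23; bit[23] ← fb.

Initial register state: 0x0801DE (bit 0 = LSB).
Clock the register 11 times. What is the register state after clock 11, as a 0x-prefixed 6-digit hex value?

reg_0 = 0x0801DE
clock 1: out=0, reg = 0x8400EF
clock 2: out=1, reg = 0x420077
clock 3: out=1, reg = 0x21003B
clock 4: out=1, reg = 0x10801D
clock 5: out=1, reg = 0x88400E
clock 6: out=0, reg = 0xC42007
clock 7: out=1, reg = 0x621003
clock 8: out=1, reg = 0x310801
clock 9: out=1, reg = 0x988400
clock 10: out=0, reg = 0x4C4200
clock 11: out=0, reg = 0x262100

0x262100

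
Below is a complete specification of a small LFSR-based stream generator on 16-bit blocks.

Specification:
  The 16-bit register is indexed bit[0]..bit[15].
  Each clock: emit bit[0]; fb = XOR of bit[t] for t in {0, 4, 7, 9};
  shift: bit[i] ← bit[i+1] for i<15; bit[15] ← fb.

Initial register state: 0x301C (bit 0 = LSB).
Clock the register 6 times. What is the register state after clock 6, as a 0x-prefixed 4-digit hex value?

0x94C0

reg_0 = 0x301C
clock 1: out=0, reg = 0x980E
clock 2: out=0, reg = 0x4C07
clock 3: out=1, reg = 0xA603
clock 4: out=1, reg = 0x5301
clock 5: out=1, reg = 0x2980
clock 6: out=0, reg = 0x94C0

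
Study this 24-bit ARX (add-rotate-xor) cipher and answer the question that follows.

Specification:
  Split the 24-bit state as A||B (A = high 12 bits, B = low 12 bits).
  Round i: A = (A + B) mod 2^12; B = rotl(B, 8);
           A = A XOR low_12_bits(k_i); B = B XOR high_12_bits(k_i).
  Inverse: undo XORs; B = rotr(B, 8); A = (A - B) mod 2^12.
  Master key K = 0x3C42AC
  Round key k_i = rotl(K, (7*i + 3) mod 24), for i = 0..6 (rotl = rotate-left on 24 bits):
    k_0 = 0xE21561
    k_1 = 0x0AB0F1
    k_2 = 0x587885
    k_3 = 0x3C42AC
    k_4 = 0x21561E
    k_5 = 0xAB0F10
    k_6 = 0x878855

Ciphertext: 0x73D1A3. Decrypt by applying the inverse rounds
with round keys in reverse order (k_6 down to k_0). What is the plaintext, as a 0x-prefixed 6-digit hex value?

s_0 = ciphertext = 0x73D1A3
s_1 = InvRound(s_0, k_6) = 0x1AFDB9
s_2 = InvRound(s_1, k_5) = 0xE28097
s_3 = InvRound(s_2, k_4) = 0x014822
s_4 = InvRound(s_3, k_3) = 0x44DE6B
s_5 = InvRound(s_4, k_2) = 0xDFDECB
s_6 = InvRound(s_5, k_1) = 0x6FE60E
s_7 = InvRound(s_6, k_0) = 0x0A72F8

0x0A72F8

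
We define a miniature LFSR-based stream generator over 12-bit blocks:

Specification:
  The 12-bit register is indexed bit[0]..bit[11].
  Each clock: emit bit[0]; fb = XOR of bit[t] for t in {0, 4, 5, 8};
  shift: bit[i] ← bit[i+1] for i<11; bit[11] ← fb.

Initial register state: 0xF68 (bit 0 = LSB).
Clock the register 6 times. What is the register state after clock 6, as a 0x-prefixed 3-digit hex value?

0x2BD

reg_0 = 0xF68
clock 1: out=0, reg = 0x7B4
clock 2: out=0, reg = 0xBDA
clock 3: out=0, reg = 0x5ED
clock 4: out=1, reg = 0xAF6
clock 5: out=0, reg = 0x57B
clock 6: out=1, reg = 0x2BD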